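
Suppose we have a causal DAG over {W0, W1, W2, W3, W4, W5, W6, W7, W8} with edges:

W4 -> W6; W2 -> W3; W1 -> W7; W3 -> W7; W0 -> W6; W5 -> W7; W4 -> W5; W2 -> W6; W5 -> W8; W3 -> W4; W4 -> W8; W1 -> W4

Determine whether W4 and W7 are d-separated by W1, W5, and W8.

No

5 paths connect W4 and W7; each must be blocked for d-separation to hold:
  1. W4 → W8 ← W5 → W7 — W8:collider[open]; W5:fork[blocks] ⇒ blocked
  2. W4 ← W3 → W7 — W3:fork[open] ⇒ active
  3. W4 → W6 ← W2 → W3 → W7 — W6:collider[blocks]; W2:fork[open]; W3:chain[open] ⇒ blocked
  4. W4 ← W1 → W7 — W1:fork[blocks] ⇒ blocked
  5. W4 → W5 → W7 — W5:chain[blocks] ⇒ blocked
Since the path W4 ← W3 → W7 is active, W4 and W7 are not d-separated given {W1, W5, W8}.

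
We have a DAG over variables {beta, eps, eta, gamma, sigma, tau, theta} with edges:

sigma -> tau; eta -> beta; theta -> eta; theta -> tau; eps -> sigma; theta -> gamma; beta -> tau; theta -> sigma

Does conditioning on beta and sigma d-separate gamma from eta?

There are 3 undirected paths between gamma and eta; checking each against the conditioning set {beta, sigma}:
  1. gamma ← theta → sigma → tau ← beta ← eta — theta:fork[open]; sigma:chain[blocks]; tau:collider[blocks]; beta:chain[blocks] ⇒ blocked
  2. gamma ← theta → eta — theta:fork[open] ⇒ active
  3. gamma ← theta → tau ← beta ← eta — theta:fork[open]; tau:collider[blocks]; beta:chain[blocks] ⇒ blocked
At least one path is unblocked, so d-separation fails.

No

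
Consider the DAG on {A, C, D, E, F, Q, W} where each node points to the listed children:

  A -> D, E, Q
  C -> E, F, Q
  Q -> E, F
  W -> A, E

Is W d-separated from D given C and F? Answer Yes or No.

No

5 paths connect W and D; each must be blocked for d-separation to hold:
Path 1: W → A → D
  A is a chain and A is not conditioned on — no node blocks this path, so it is active.
Path 2: W → E ← A → D
  E is a collider here and neither E nor any of its descendants is conditioned on, so the collider stays closed — the path is blocked at E.
Path 3: W → E ← C → Q ← A → D
  E is a collider here and neither E nor any of its descendants is conditioned on, so the collider stays closed — the path is blocked at E.
Path 4: W → E ← C → F ← Q ← A → D
  E is a collider here and neither E nor any of its descendants is conditioned on, so the collider stays closed — the path is blocked at E.
Path 5: W → E ← Q ← A → D
  E is a collider here and neither E nor any of its descendants is conditioned on, so the collider stays closed — the path is blocked at E.
At least one path is unblocked, so d-separation fails.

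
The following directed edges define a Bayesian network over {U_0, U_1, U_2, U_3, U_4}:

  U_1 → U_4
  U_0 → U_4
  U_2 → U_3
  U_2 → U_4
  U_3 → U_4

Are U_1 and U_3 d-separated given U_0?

Yes

There are 2 undirected paths between U_1 and U_3; checking each against the conditioning set {U_0}:
Path 1: U_1 → U_4 ← U_3
  U_4 is a collider here and neither U_4 nor any of its descendants is conditioned on, so the collider stays closed — the path is blocked at U_4.
Path 2: U_1 → U_4 ← U_2 → U_3
  U_4 is a collider here and neither U_4 nor any of its descendants is conditioned on, so the collider stays closed — the path is blocked at U_4.
All paths are blocked; U_1 ⊥ U_3 | {U_0} holds.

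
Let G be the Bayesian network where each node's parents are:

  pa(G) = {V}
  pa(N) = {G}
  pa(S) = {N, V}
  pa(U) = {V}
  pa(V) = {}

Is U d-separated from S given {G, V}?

Yes

Enumerating the 2 paths from U to S and testing each for blocking by {G, V}:
Path 1: U ← V → S
  V is a fork here and V is conditioned on, so the path is blocked at V.
Path 2: U ← V → G → N → S
  V is a fork here and V is conditioned on, so the path is blocked at V.
All paths are blocked; U ⊥ S | {G, V} holds.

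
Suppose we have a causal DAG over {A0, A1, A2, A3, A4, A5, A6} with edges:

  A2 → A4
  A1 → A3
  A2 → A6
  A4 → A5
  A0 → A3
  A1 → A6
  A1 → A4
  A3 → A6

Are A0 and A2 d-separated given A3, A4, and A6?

No — A0 and A2 are not d-separated given {A3, A4, A6}.

Enumerating the 4 paths from A0 to A2 and testing each for blocking by {A3, A4, A6}:
Path 1: A0 → A3 ← A1 → A4 ← A2
  A3 is a collider and A3 is conditioned on, which opens it; A1 is a fork and A1 is not conditioned on; A4 is a collider and A4 is conditioned on, which opens it — no node blocks this path, so it is active.
Path 2: A0 → A3 ← A1 → A6 ← A2
  A3 is a collider and A3 is conditioned on, which opens it; A1 is a fork and A1 is not conditioned on; A6 is a collider and A6 is conditioned on, which opens it — no node blocks this path, so it is active.
Path 3: A0 → A3 → A6 ← A1 → A4 ← A2
  A3 is a chain here and A3 is conditioned on, so the path is blocked at A3.
Path 4: A0 → A3 → A6 ← A2
  A3 is a chain here and A3 is conditioned on, so the path is blocked at A3.
At least one path is unblocked, so d-separation fails.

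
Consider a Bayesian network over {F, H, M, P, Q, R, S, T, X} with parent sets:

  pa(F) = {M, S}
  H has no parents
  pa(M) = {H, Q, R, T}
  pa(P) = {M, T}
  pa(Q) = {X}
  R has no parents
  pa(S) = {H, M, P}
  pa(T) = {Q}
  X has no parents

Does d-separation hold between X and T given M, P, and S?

We examine all 6 paths between X and T:
Path 1: X → Q → M ← H → S ← P ← T
  P is a chain here and P is conditioned on, so the path is blocked at P.
Path 2: X → Q → M → F ← S ← P ← T
  M is a chain here and M is conditioned on, so the path is blocked at M.
Path 3: X → Q → M → S ← P ← T
  M is a chain here and M is conditioned on, so the path is blocked at M.
Path 4: X → Q → M ← T
  Q is a chain and Q is not conditioned on; M is a collider and M is conditioned on, which opens it — no node blocks this path, so it is active.
Path 5: X → Q → M → P ← T
  M is a chain here and M is conditioned on, so the path is blocked at M.
Path 6: X → Q → T
  Q is a chain and Q is not conditioned on — no node blocks this path, so it is active.
At least one path is unblocked, so d-separation fails.

No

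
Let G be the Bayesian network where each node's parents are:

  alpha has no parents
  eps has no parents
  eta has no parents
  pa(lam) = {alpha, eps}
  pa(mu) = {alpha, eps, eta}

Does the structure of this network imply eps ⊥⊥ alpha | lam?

We examine all 2 paths between eps and alpha:
Path 1: eps → lam ← alpha
  lam is a collider and lam is conditioned on, which opens it — no node blocks this path, so it is active.
Path 2: eps → mu ← alpha
  mu is a collider here and neither mu nor any of its descendants is conditioned on, so the collider stays closed — the path is blocked at mu.
At least one path is unblocked, so d-separation fails.

No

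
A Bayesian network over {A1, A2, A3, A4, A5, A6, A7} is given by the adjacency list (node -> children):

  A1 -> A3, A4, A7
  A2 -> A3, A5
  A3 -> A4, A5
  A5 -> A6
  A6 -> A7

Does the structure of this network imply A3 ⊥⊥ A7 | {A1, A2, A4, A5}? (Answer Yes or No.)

Yes

We examine all 4 paths between A3 and A7:
  1. A3 → A5 → A6 → A7 — A5:chain[blocks]; A6:chain[open] ⇒ blocked
  2. A3 → A4 ← A1 → A7 — A4:collider[open]; A1:fork[blocks] ⇒ blocked
  3. A3 ← A2 → A5 → A6 → A7 — A2:fork[blocks]; A5:chain[blocks]; A6:chain[open] ⇒ blocked
  4. A3 ← A1 → A7 — A1:fork[blocks] ⇒ blocked
Every path is blocked, so A3 and A7 are d-separated given {A1, A2, A4, A5}.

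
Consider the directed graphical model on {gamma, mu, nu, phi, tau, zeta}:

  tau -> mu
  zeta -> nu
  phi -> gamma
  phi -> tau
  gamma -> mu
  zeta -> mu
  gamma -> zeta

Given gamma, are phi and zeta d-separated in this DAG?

Yes — phi and zeta are d-separated given {gamma}.

We examine all 4 paths between phi and zeta:
Path 1: phi → gamma → zeta
  gamma is a chain here and gamma is conditioned on, so the path is blocked at gamma.
Path 2: phi → gamma → mu ← zeta
  gamma is a chain here and gamma is conditioned on, so the path is blocked at gamma.
Path 3: phi → tau → mu ← zeta
  mu is a collider here and neither mu nor any of its descendants is conditioned on, so the collider stays closed — the path is blocked at mu.
Path 4: phi → tau → mu ← gamma → zeta
  mu is a collider here and neither mu nor any of its descendants is conditioned on, so the collider stays closed — the path is blocked at mu.
Since every path is blocked, d-separation holds.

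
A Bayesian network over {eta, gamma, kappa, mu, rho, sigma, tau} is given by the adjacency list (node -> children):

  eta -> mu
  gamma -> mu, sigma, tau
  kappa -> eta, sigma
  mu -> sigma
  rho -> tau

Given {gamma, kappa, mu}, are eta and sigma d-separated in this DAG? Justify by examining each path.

There are 3 undirected paths between eta and sigma; checking each against the conditioning set {gamma, kappa, mu}:
Path 1: eta → mu → sigma
  mu is a chain here and mu is conditioned on, so the path is blocked at mu.
Path 2: eta → mu ← gamma → sigma
  gamma is a fork here and gamma is conditioned on, so the path is blocked at gamma.
Path 3: eta ← kappa → sigma
  kappa is a fork here and kappa is conditioned on, so the path is blocked at kappa.
All paths are blocked; eta ⊥ sigma | {gamma, kappa, mu} holds.

Yes — eta and sigma are d-separated given {gamma, kappa, mu}.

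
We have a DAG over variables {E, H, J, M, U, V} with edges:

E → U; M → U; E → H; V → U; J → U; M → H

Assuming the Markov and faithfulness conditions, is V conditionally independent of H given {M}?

We examine all 2 paths between V and H:
Path 1: V → U ← M → H
  U is a collider here and neither U nor any of its descendants is conditioned on, so the collider stays closed — the path is blocked at U.
Path 2: V → U ← E → H
  U is a collider here and neither U nor any of its descendants is conditioned on, so the collider stays closed — the path is blocked at U.
Every path is blocked, so V and H are d-separated given {M}.

Yes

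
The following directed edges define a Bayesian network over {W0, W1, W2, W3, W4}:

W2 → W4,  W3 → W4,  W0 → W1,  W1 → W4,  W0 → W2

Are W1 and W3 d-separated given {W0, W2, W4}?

We examine all 2 paths between W1 and W3:
Path 1: W1 ← W0 → W2 → W4 ← W3
  W0 is a fork here and W0 is conditioned on, so the path is blocked at W0.
Path 2: W1 → W4 ← W3
  W4 is a collider and W4 is conditioned on, which opens it — no node blocks this path, so it is active.
At least one path is unblocked, so d-separation fails.

No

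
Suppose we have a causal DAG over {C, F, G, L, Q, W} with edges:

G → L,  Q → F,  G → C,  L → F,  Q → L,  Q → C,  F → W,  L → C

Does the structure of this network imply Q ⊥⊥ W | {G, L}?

No

4 paths connect Q and W; each must be blocked for d-separation to hold:
  1. Q → C ← G → L → F → W — C:collider[blocks]; G:fork[blocks]; L:chain[blocks]; F:chain[open] ⇒ blocked
  2. Q → C ← L → F → W — C:collider[blocks]; L:fork[blocks]; F:chain[open] ⇒ blocked
  3. Q → L → F → W — L:chain[blocks]; F:chain[open] ⇒ blocked
  4. Q → F → W — F:chain[open] ⇒ active
Because an active path exists, Q and W are not d-separated.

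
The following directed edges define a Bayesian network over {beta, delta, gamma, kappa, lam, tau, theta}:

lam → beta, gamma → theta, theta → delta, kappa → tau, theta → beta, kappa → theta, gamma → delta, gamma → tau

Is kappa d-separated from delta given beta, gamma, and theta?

Yes

4 paths connect kappa and delta; each must be blocked for d-separation to hold:
Path 1: kappa → tau ← gamma → delta
  tau is a collider here and neither tau nor any of its descendants is conditioned on, so the collider stays closed — the path is blocked at tau.
Path 2: kappa → tau ← gamma → theta → delta
  tau is a collider here and neither tau nor any of its descendants is conditioned on, so the collider stays closed — the path is blocked at tau.
Path 3: kappa → theta ← gamma → delta
  gamma is a fork here and gamma is conditioned on, so the path is blocked at gamma.
Path 4: kappa → theta → delta
  theta is a chain here and theta is conditioned on, so the path is blocked at theta.
Since every path is blocked, d-separation holds.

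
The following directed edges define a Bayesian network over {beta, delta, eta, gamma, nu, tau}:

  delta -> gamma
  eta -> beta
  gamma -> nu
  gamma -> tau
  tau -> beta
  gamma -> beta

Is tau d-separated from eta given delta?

Yes — tau and eta are d-separated given {delta}.

We examine all 2 paths between tau and eta:
Path 1: tau ← gamma → beta ← eta
  beta is a collider here and neither beta nor any of its descendants is conditioned on, so the collider stays closed — the path is blocked at beta.
Path 2: tau → beta ← eta
  beta is a collider here and neither beta nor any of its descendants is conditioned on, so the collider stays closed — the path is blocked at beta.
All paths are blocked; tau ⊥ eta | {delta} holds.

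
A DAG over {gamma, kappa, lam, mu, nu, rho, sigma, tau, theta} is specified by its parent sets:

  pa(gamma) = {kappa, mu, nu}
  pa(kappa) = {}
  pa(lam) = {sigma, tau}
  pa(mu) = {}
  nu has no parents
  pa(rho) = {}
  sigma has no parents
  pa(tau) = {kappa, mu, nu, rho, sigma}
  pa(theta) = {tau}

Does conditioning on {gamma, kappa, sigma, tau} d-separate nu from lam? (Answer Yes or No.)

There are 6 undirected paths between nu and lam; checking each against the conditioning set {gamma, kappa, sigma, tau}:
Path 1: nu → tau → lam
  tau is a chain here and tau is conditioned on, so the path is blocked at tau.
Path 2: nu → tau ← sigma → lam
  sigma is a fork here and sigma is conditioned on, so the path is blocked at sigma.
Path 3: nu → gamma ← kappa → tau → lam
  kappa is a fork here and kappa is conditioned on, so the path is blocked at kappa.
Path 4: nu → gamma ← kappa → tau ← sigma → lam
  kappa is a fork here and kappa is conditioned on, so the path is blocked at kappa.
Path 5: nu → gamma ← mu → tau → lam
  tau is a chain here and tau is conditioned on, so the path is blocked at tau.
Path 6: nu → gamma ← mu → tau ← sigma → lam
  sigma is a fork here and sigma is conditioned on, so the path is blocked at sigma.
Since every path is blocked, d-separation holds.

Yes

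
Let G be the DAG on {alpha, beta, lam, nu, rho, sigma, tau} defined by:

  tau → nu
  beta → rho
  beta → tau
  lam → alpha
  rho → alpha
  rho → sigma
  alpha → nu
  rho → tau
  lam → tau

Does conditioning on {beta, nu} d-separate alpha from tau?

4 paths connect alpha and tau; each must be blocked for d-separation to hold:
  1. alpha ← rho → tau — rho:fork[open] ⇒ active
  2. alpha ← rho ← beta → tau — rho:chain[open]; beta:fork[blocks] ⇒ blocked
  3. alpha ← lam → tau — lam:fork[open] ⇒ active
  4. alpha → nu ← tau — nu:collider[open] ⇒ active
At least one path is unblocked, so d-separation fails.

No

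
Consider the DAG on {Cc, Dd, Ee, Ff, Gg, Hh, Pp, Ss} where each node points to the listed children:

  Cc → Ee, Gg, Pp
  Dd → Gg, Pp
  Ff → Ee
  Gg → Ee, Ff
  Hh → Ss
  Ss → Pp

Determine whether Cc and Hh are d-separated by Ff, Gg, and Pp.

No

Enumerating the 4 paths from Cc to Hh and testing each for blocking by {Ff, Gg, Pp}:
Path 1: Cc → Ee ← Ff ← Gg ← Dd → Pp ← Ss ← Hh
  Ee is a collider here and neither Ee nor any of its descendants is conditioned on, so the collider stays closed — the path is blocked at Ee.
Path 2: Cc → Ee ← Gg ← Dd → Pp ← Ss ← Hh
  Ee is a collider here and neither Ee nor any of its descendants is conditioned on, so the collider stays closed — the path is blocked at Ee.
Path 3: Cc → Pp ← Ss ← Hh
  Pp is a collider and Pp is conditioned on, which opens it; Ss is a chain and Ss is not conditioned on — no node blocks this path, so it is active.
Path 4: Cc → Gg ← Dd → Pp ← Ss ← Hh
  Gg is a collider and Gg is conditioned on, which opens it; Dd is a fork and Dd is not conditioned on; Pp is a collider and Pp is conditioned on, which opens it; Ss is a chain and Ss is not conditioned on — no node blocks this path, so it is active.
Because an active path exists, Cc and Hh are not d-separated.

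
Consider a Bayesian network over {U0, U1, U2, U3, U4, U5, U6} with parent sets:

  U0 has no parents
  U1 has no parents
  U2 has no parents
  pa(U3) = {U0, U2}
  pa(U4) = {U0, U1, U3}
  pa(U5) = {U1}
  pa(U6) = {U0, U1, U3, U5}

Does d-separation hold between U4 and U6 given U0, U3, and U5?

There are 6 undirected paths between U4 and U6; checking each against the conditioning set {U0, U3, U5}:
Path 1: U4 ← U3 ← U0 → U6
  U3 is a chain here and U3 is conditioned on, so the path is blocked at U3.
Path 2: U4 ← U3 → U6
  U3 is a fork here and U3 is conditioned on, so the path is blocked at U3.
Path 3: U4 ← U0 → U3 → U6
  U0 is a fork here and U0 is conditioned on, so the path is blocked at U0.
Path 4: U4 ← U0 → U6
  U0 is a fork here and U0 is conditioned on, so the path is blocked at U0.
Path 5: U4 ← U1 → U6
  U1 is a fork and U1 is not conditioned on — no node blocks this path, so it is active.
Path 6: U4 ← U1 → U5 → U6
  U5 is a chain here and U5 is conditioned on, so the path is blocked at U5.
At least one path is unblocked, so d-separation fails.

No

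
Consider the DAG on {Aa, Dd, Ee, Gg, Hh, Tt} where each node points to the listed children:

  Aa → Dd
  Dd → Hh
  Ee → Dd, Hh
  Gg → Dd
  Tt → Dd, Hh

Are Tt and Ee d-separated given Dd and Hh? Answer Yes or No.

No — Tt and Ee are not d-separated given {Dd, Hh}.

4 paths connect Tt and Ee; each must be blocked for d-separation to hold:
Path 1: Tt → Hh ← Ee
  Hh is a collider and Hh is conditioned on, which opens it — no node blocks this path, so it is active.
Path 2: Tt → Hh ← Dd ← Ee
  Dd is a chain here and Dd is conditioned on, so the path is blocked at Dd.
Path 3: Tt → Dd → Hh ← Ee
  Dd is a chain here and Dd is conditioned on, so the path is blocked at Dd.
Path 4: Tt → Dd ← Ee
  Dd is a collider and Dd is conditioned on, which opens it — no node blocks this path, so it is active.
At least one path is unblocked, so d-separation fails.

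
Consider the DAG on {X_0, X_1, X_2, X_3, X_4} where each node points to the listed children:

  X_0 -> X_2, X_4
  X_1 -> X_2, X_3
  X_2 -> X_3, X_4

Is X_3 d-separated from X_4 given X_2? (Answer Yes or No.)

4 paths connect X_3 and X_4; each must be blocked for d-separation to hold:
Path 1: X_3 ← X_2 → X_4
  X_2 is a fork here and X_2 is conditioned on, so the path is blocked at X_2.
Path 2: X_3 ← X_2 ← X_0 → X_4
  X_2 is a chain here and X_2 is conditioned on, so the path is blocked at X_2.
Path 3: X_3 ← X_1 → X_2 → X_4
  X_2 is a chain here and X_2 is conditioned on, so the path is blocked at X_2.
Path 4: X_3 ← X_1 → X_2 ← X_0 → X_4
  X_1 is a fork and X_1 is not conditioned on; X_2 is a collider and X_2 is conditioned on, which opens it; X_0 is a fork and X_0 is not conditioned on — no node blocks this path, so it is active.
Because an active path exists, X_3 and X_4 are not d-separated.

No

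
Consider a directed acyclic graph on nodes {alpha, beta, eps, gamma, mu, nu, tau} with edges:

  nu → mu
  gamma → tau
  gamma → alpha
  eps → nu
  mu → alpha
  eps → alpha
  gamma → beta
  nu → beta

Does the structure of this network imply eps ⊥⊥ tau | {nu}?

Yes

Enumerating the 4 paths from eps to tau and testing each for blocking by {nu}:
  1. eps → nu → mu → alpha ← gamma → tau — nu:chain[blocks]; mu:chain[open]; alpha:collider[blocks]; gamma:fork[open] ⇒ blocked
  2. eps → nu → beta ← gamma → tau — nu:chain[blocks]; beta:collider[blocks]; gamma:fork[open] ⇒ blocked
  3. eps → alpha ← mu ← nu → beta ← gamma → tau — alpha:collider[blocks]; mu:chain[open]; nu:fork[blocks]; beta:collider[blocks]; gamma:fork[open] ⇒ blocked
  4. eps → alpha ← gamma → tau — alpha:collider[blocks]; gamma:fork[open] ⇒ blocked
Every path is blocked, so eps and tau are d-separated given {nu}.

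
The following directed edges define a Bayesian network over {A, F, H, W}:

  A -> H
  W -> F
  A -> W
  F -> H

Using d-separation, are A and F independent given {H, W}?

No

Enumerating the 2 paths from A to F and testing each for blocking by {H, W}:
Path 1: A → H ← F
  H is a collider and H is conditioned on, which opens it — no node blocks this path, so it is active.
Path 2: A → W → F
  W is a chain here and W is conditioned on, so the path is blocked at W.
Since the path A → H ← F is active, A and F are not d-separated given {H, W}.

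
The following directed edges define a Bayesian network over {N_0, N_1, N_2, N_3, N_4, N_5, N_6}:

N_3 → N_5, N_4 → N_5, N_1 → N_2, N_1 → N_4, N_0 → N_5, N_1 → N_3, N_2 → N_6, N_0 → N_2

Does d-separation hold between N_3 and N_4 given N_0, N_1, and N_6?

Enumerating the 4 paths from N_3 to N_4 and testing each for blocking by {N_0, N_1, N_6}:
Path 1: N_3 ← N_1 → N_4
  N_1 is a fork here and N_1 is conditioned on, so the path is blocked at N_1.
Path 2: N_3 ← N_1 → N_2 ← N_0 → N_5 ← N_4
  N_1 is a fork here and N_1 is conditioned on, so the path is blocked at N_1.
Path 3: N_3 → N_5 ← N_4
  N_5 is a collider here and neither N_5 nor any of its descendants is conditioned on, so the collider stays closed — the path is blocked at N_5.
Path 4: N_3 → N_5 ← N_0 → N_2 ← N_1 → N_4
  N_5 is a collider here and neither N_5 nor any of its descendants is conditioned on, so the collider stays closed — the path is blocked at N_5.
All paths are blocked; N_3 ⊥ N_4 | {N_0, N_1, N_6} holds.

Yes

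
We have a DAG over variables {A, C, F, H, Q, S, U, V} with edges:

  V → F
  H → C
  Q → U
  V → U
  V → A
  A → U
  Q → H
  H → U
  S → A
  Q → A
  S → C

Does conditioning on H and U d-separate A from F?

No — A and F are not d-separated given {H, U}.

Enumerating the 6 paths from A to F and testing each for blocking by {H, U}:
Path 1: A ← Q → U ← V → F
  Q is a fork and Q is not conditioned on; U is a collider and U is conditioned on, which opens it; V is a fork and V is not conditioned on — no node blocks this path, so it is active.
Path 2: A ← Q → H → U ← V → F
  H is a chain here and H is conditioned on, so the path is blocked at H.
Path 3: A → U ← V → F
  U is a collider and U is conditioned on, which opens it; V is a fork and V is not conditioned on — no node blocks this path, so it is active.
Path 4: A ← S → C ← H ← Q → U ← V → F
  C is a collider here and neither C nor any of its descendants is conditioned on, so the collider stays closed — the path is blocked at C.
Path 5: A ← S → C ← H → U ← V → F
  C is a collider here and neither C nor any of its descendants is conditioned on, so the collider stays closed — the path is blocked at C.
Path 6: A ← V → F
  V is a fork and V is not conditioned on — no node blocks this path, so it is active.
At least one path is unblocked, so d-separation fails.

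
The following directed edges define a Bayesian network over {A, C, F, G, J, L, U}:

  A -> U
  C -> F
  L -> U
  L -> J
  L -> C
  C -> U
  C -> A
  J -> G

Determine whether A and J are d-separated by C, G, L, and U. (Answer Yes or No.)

Yes — A and J are d-separated given {C, G, L, U}.

There are 4 undirected paths between A and J; checking each against the conditioning set {C, G, L, U}:
Path 1: A ← C ← L → J
  C is a chain here and C is conditioned on, so the path is blocked at C.
Path 2: A ← C → U ← L → J
  C is a fork here and C is conditioned on, so the path is blocked at C.
Path 3: A → U ← L → J
  L is a fork here and L is conditioned on, so the path is blocked at L.
Path 4: A → U ← C ← L → J
  C is a chain here and C is conditioned on, so the path is blocked at C.
All paths are blocked; A ⊥ J | {C, G, L, U} holds.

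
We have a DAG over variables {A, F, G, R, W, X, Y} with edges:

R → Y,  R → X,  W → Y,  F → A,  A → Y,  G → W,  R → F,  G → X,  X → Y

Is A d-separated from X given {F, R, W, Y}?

Enumerating the 6 paths from A to X and testing each for blocking by {F, R, W, Y}:
Path 1: A → Y ← W ← G → X
  W is a chain here and W is conditioned on, so the path is blocked at W.
Path 2: A → Y ← X
  Y is a collider and Y is conditioned on, which opens it — no node blocks this path, so it is active.
Path 3: A → Y ← R → X
  R is a fork here and R is conditioned on, so the path is blocked at R.
Path 4: A ← F ← R → Y ← W ← G → X
  F is a chain here and F is conditioned on, so the path is blocked at F.
Path 5: A ← F ← R → Y ← X
  F is a chain here and F is conditioned on, so the path is blocked at F.
Path 6: A ← F ← R → X
  F is a chain here and F is conditioned on, so the path is blocked at F.
At least one path is unblocked, so d-separation fails.

No — A and X are not d-separated given {F, R, W, Y}.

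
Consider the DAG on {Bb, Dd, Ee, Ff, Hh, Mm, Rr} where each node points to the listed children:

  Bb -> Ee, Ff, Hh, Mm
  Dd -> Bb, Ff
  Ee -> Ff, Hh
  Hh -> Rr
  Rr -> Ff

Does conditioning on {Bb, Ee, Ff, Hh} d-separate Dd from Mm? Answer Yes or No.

Yes — Dd and Mm are d-separated given {Bb, Ee, Ff, Hh}.

Enumerating the 6 paths from Dd to Mm and testing each for blocking by {Bb, Ee, Ff, Hh}:
Path 1: Dd → Ff ← Bb → Mm
  Bb is a fork here and Bb is conditioned on, so the path is blocked at Bb.
Path 2: Dd → Ff ← Rr ← Hh ← Bb → Mm
  Hh is a chain here and Hh is conditioned on, so the path is blocked at Hh.
Path 3: Dd → Ff ← Rr ← Hh ← Ee ← Bb → Mm
  Hh is a chain here and Hh is conditioned on, so the path is blocked at Hh.
Path 4: Dd → Ff ← Ee → Hh ← Bb → Mm
  Ee is a fork here and Ee is conditioned on, so the path is blocked at Ee.
Path 5: Dd → Ff ← Ee ← Bb → Mm
  Ee is a chain here and Ee is conditioned on, so the path is blocked at Ee.
Path 6: Dd → Bb → Mm
  Bb is a chain here and Bb is conditioned on, so the path is blocked at Bb.
Since every path is blocked, d-separation holds.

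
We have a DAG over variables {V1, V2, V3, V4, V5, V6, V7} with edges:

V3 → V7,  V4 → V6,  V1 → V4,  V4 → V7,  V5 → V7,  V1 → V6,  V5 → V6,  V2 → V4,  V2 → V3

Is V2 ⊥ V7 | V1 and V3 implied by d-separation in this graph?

Enumerating the 4 paths from V2 to V7 and testing each for blocking by {V1, V3}:
Path 1: V2 → V3 → V7
  V3 is a chain here and V3 is conditioned on, so the path is blocked at V3.
Path 2: V2 → V4 ← V1 → V6 ← V5 → V7
  V4 is a collider here and neither V4 nor any of its descendants is conditioned on, so the collider stays closed — the path is blocked at V4.
Path 3: V2 → V4 → V7
  V4 is a chain and V4 is not conditioned on — no node blocks this path, so it is active.
Path 4: V2 → V4 → V6 ← V5 → V7
  V6 is a collider here and neither V6 nor any of its descendants is conditioned on, so the collider stays closed — the path is blocked at V6.
Since the path V2 → V4 → V7 is active, V2 and V7 are not d-separated given {V1, V3}.

No — V2 and V7 are not d-separated given {V1, V3}.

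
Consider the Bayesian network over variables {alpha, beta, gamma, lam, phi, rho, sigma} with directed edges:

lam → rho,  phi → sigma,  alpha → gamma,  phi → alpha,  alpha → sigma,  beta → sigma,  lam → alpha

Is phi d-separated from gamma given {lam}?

We examine all 2 paths between phi and gamma:
Path 1: phi → sigma ← alpha → gamma
  sigma is a collider here and neither sigma nor any of its descendants is conditioned on, so the collider stays closed — the path is blocked at sigma.
Path 2: phi → alpha → gamma
  alpha is a chain and alpha is not conditioned on — no node blocks this path, so it is active.
Since the path phi → alpha → gamma is active, phi and gamma are not d-separated given {lam}.

No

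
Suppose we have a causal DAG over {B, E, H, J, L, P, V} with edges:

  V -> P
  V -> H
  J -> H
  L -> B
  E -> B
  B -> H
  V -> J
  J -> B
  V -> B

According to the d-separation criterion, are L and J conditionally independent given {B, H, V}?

No — L and J are not d-separated given {B, H, V}.

There are 5 undirected paths between L and J; checking each against the conditioning set {B, H, V}:
Path 1: L → B ← J
  B is a collider and B is conditioned on, which opens it — no node blocks this path, so it is active.
Path 2: L → B → H ← J
  B is a chain here and B is conditioned on, so the path is blocked at B.
Path 3: L → B → H ← V → J
  B is a chain here and B is conditioned on, so the path is blocked at B.
Path 4: L → B ← V → J
  V is a fork here and V is conditioned on, so the path is blocked at V.
Path 5: L → B ← V → H ← J
  V is a fork here and V is conditioned on, so the path is blocked at V.
Since the path L → B ← J is active, L and J are not d-separated given {B, H, V}.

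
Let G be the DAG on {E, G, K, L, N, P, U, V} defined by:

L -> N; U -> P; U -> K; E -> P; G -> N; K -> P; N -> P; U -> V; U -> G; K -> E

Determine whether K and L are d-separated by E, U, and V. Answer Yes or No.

Yes

Enumerating the 6 paths from K to L and testing each for blocking by {E, U, V}:
Path 1: K → P ← U → G → N ← L
  P is a collider here and neither P nor any of its descendants is conditioned on, so the collider stays closed — the path is blocked at P.
Path 2: K → P ← N ← L
  P is a collider here and neither P nor any of its descendants is conditioned on, so the collider stays closed — the path is blocked at P.
Path 3: K → E → P ← U → G → N ← L
  E is a chain here and E is conditioned on, so the path is blocked at E.
Path 4: K → E → P ← N ← L
  E is a chain here and E is conditioned on, so the path is blocked at E.
Path 5: K ← U → P ← N ← L
  U is a fork here and U is conditioned on, so the path is blocked at U.
Path 6: K ← U → G → N ← L
  U is a fork here and U is conditioned on, so the path is blocked at U.
Every path is blocked, so K and L are d-separated given {E, U, V}.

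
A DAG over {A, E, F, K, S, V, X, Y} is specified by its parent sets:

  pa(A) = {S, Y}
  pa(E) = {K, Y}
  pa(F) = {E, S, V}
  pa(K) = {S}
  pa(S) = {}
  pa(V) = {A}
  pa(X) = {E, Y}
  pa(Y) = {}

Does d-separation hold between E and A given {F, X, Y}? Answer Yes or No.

We examine all 6 paths between E and A:
Path 1: E ← Y → A
  Y is a fork here and Y is conditioned on, so the path is blocked at Y.
Path 2: E → F ← V ← A
  F is a collider and F is conditioned on, which opens it; V is a chain and V is not conditioned on — no node blocks this path, so it is active.
Path 3: E → F ← S → A
  F is a collider and F is conditioned on, which opens it; S is a fork and S is not conditioned on — no node blocks this path, so it is active.
Path 4: E → X ← Y → A
  Y is a fork here and Y is conditioned on, so the path is blocked at Y.
Path 5: E ← K ← S → A
  K is a chain and K is not conditioned on; S is a fork and S is not conditioned on — no node blocks this path, so it is active.
Path 6: E ← K ← S → F ← V ← A
  K is a chain and K is not conditioned on; S is a fork and S is not conditioned on; F is a collider and F is conditioned on, which opens it; V is a chain and V is not conditioned on — no node blocks this path, so it is active.
Since the path E → F ← V ← A is active, E and A are not d-separated given {F, X, Y}.

No — E and A are not d-separated given {F, X, Y}.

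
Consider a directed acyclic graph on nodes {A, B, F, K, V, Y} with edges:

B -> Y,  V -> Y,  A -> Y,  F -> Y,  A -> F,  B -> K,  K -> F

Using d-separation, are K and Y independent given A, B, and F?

Yes

There are 3 undirected paths between K and Y; checking each against the conditioning set {A, B, F}:
Path 1: K ← B → Y
  B is a fork here and B is conditioned on, so the path is blocked at B.
Path 2: K → F → Y
  F is a chain here and F is conditioned on, so the path is blocked at F.
Path 3: K → F ← A → Y
  A is a fork here and A is conditioned on, so the path is blocked at A.
All paths are blocked; K ⊥ Y | {A, B, F} holds.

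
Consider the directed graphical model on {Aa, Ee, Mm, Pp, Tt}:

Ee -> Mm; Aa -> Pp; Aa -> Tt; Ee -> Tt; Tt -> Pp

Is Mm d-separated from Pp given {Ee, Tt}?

There are 2 undirected paths between Mm and Pp; checking each against the conditioning set {Ee, Tt}:
Path 1: Mm ← Ee → Tt ← Aa → Pp
  Ee is a fork here and Ee is conditioned on, so the path is blocked at Ee.
Path 2: Mm ← Ee → Tt → Pp
  Ee is a fork here and Ee is conditioned on, so the path is blocked at Ee.
All paths are blocked; Mm ⊥ Pp | {Ee, Tt} holds.

Yes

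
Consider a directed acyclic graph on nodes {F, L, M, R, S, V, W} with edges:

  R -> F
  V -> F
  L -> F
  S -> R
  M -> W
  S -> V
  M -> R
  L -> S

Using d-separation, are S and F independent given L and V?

There are 3 undirected paths between S and F; checking each against the conditioning set {L, V}:
  1. S → V → F — V:chain[blocks] ⇒ blocked
  2. S → R → F — R:chain[open] ⇒ active
  3. S ← L → F — L:fork[blocks] ⇒ blocked
Since the path S → R → F is active, S and F are not d-separated given {L, V}.

No — S and F are not d-separated given {L, V}.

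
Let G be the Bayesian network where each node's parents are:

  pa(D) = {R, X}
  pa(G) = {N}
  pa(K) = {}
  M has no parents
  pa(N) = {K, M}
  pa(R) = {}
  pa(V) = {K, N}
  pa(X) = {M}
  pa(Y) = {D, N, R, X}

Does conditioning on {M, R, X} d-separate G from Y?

No

There are 4 undirected paths between G and Y; checking each against the conditioning set {M, R, X}:
Path 1: G ← N ← M → X → D → Y
  M is a fork here and M is conditioned on, so the path is blocked at M.
Path 2: G ← N ← M → X → D ← R → Y
  M is a fork here and M is conditioned on, so the path is blocked at M.
Path 3: G ← N ← M → X → Y
  M is a fork here and M is conditioned on, so the path is blocked at M.
Path 4: G ← N → Y
  N is a fork and N is not conditioned on — no node blocks this path, so it is active.
At least one path is unblocked, so d-separation fails.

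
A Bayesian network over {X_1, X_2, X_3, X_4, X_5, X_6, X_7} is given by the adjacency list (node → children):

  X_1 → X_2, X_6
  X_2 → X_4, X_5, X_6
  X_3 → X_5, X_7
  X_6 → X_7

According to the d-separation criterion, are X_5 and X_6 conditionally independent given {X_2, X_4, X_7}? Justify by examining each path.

No

We examine all 3 paths between X_5 and X_6:
  1. X_5 ← X_2 ← X_1 → X_6 — X_2:chain[blocks]; X_1:fork[open] ⇒ blocked
  2. X_5 ← X_2 → X_6 — X_2:fork[blocks] ⇒ blocked
  3. X_5 ← X_3 → X_7 ← X_6 — X_3:fork[open]; X_7:collider[open] ⇒ active
At least one path is unblocked, so d-separation fails.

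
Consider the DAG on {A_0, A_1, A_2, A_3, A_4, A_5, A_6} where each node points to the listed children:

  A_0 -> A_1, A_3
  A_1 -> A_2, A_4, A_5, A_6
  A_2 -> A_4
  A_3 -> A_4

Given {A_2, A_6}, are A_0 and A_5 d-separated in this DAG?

We examine all 3 paths between A_0 and A_5:
Path 1: A_0 → A_3 → A_4 ← A_2 ← A_1 → A_5
  A_4 is a collider here and neither A_4 nor any of its descendants is conditioned on, so the collider stays closed — the path is blocked at A_4.
Path 2: A_0 → A_3 → A_4 ← A_1 → A_5
  A_4 is a collider here and neither A_4 nor any of its descendants is conditioned on, so the collider stays closed — the path is blocked at A_4.
Path 3: A_0 → A_1 → A_5
  A_1 is a chain and A_1 is not conditioned on — no node blocks this path, so it is active.
Since the path A_0 → A_1 → A_5 is active, A_0 and A_5 are not d-separated given {A_2, A_6}.

No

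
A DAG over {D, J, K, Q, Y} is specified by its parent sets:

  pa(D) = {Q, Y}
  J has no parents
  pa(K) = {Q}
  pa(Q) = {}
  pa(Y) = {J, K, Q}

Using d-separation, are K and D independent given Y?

Enumerating the 4 paths from K to D and testing each for blocking by {Y}:
Path 1: K ← Q → Y → D
  Y is a chain here and Y is conditioned on, so the path is blocked at Y.
Path 2: K ← Q → D
  Q is a fork and Q is not conditioned on — no node blocks this path, so it is active.
Path 3: K → Y ← Q → D
  Y is a collider and Y is conditioned on, which opens it; Q is a fork and Q is not conditioned on — no node blocks this path, so it is active.
Path 4: K → Y → D
  Y is a chain here and Y is conditioned on, so the path is blocked at Y.
Because an active path exists, K and D are not d-separated.

No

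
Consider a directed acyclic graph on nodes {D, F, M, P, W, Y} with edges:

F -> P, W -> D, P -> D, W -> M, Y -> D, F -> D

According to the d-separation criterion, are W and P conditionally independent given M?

We examine all 2 paths between W and P:
Path 1: W → D ← P
  D is a collider here and neither D nor any of its descendants is conditioned on, so the collider stays closed — the path is blocked at D.
Path 2: W → D ← F → P
  D is a collider here and neither D nor any of its descendants is conditioned on, so the collider stays closed — the path is blocked at D.
Since every path is blocked, d-separation holds.

Yes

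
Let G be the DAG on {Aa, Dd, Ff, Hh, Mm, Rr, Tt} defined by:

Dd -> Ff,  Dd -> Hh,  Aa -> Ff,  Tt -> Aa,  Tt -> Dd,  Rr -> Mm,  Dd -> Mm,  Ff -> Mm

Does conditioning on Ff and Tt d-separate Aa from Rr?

There are 4 undirected paths between Aa and Rr; checking each against the conditioning set {Ff, Tt}:
Path 1: Aa → Ff ← Dd → Mm ← Rr
  Mm is a collider here and neither Mm nor any of its descendants is conditioned on, so the collider stays closed — the path is blocked at Mm.
Path 2: Aa → Ff → Mm ← Rr
  Ff is a chain here and Ff is conditioned on, so the path is blocked at Ff.
Path 3: Aa ← Tt → Dd → Ff → Mm ← Rr
  Tt is a fork here and Tt is conditioned on, so the path is blocked at Tt.
Path 4: Aa ← Tt → Dd → Mm ← Rr
  Tt is a fork here and Tt is conditioned on, so the path is blocked at Tt.
All paths are blocked; Aa ⊥ Rr | {Ff, Tt} holds.

Yes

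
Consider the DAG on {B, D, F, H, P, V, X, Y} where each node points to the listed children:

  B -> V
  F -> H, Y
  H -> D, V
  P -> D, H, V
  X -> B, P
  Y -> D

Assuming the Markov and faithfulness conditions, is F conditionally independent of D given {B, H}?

No

5 paths connect F and D; each must be blocked for d-separation to hold:
Path 1: F → H → D
  H is a chain here and H is conditioned on, so the path is blocked at H.
Path 2: F → H ← P → D
  H is a collider and H is conditioned on, which opens it; P is a fork and P is not conditioned on — no node blocks this path, so it is active.
Path 3: F → H → V ← B ← X → P → D
  H is a chain here and H is conditioned on, so the path is blocked at H.
Path 4: F → H → V ← P → D
  H is a chain here and H is conditioned on, so the path is blocked at H.
Path 5: F → Y → D
  Y is a chain and Y is not conditioned on — no node blocks this path, so it is active.
At least one path is unblocked, so d-separation fails.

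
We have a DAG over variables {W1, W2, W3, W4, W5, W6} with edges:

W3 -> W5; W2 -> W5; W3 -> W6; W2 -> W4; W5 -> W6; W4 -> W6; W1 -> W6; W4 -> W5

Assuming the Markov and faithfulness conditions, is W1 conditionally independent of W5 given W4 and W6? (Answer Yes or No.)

4 paths connect W1 and W5; each must be blocked for d-separation to hold:
  1. W1 → W6 ← W4 ← W2 → W5 — W6:collider[open]; W4:chain[blocks]; W2:fork[open] ⇒ blocked
  2. W1 → W6 ← W4 → W5 — W6:collider[open]; W4:fork[blocks] ⇒ blocked
  3. W1 → W6 ← W3 → W5 — W6:collider[open]; W3:fork[open] ⇒ active
  4. W1 → W6 ← W5 — W6:collider[open] ⇒ active
Since the path W1 → W6 ← W3 → W5 is active, W1 and W5 are not d-separated given {W4, W6}.

No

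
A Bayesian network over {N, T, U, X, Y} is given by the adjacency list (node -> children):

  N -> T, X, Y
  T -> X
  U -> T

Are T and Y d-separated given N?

Yes

There are 2 undirected paths between T and Y; checking each against the conditioning set {N}:
Path 1: T → X ← N → Y
  X is a collider here and neither X nor any of its descendants is conditioned on, so the collider stays closed — the path is blocked at X.
Path 2: T ← N → Y
  N is a fork here and N is conditioned on, so the path is blocked at N.
Every path is blocked, so T and Y are d-separated given {N}.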